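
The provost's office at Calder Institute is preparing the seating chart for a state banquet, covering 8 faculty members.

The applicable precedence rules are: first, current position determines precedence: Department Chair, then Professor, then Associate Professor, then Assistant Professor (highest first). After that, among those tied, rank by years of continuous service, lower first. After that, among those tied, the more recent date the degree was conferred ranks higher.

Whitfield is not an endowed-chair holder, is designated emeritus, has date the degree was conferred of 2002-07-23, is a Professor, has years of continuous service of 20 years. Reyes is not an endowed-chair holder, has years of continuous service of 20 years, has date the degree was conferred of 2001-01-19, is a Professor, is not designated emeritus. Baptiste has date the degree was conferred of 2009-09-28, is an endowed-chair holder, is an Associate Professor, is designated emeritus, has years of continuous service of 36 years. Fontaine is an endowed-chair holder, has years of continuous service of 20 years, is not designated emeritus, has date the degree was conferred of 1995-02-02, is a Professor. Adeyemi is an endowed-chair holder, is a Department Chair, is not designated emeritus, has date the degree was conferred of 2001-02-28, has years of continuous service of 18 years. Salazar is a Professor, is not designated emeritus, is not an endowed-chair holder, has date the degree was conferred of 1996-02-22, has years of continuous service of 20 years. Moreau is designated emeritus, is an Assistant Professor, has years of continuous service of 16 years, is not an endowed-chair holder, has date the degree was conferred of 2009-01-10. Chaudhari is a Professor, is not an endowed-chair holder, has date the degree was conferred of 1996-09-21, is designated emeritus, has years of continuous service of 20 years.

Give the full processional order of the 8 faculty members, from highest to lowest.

By current position: Adeyemi (Department Chair); then Whitfield, Reyes, Chaudhari, Salazar and Fontaine (Professor); then Baptiste (Associate Professor); then Moreau (Assistant Professor).
Whitfield, Reyes, Chaudhari, Salazar and Fontaine all have years of continuous service 20 years, so the next rule applies.
Among Whitfield, Reyes, Chaudhari, Salazar and Fontaine, by date the degree was conferred (later first): Whitfield (2002-07-23) before Reyes (2001-01-19) before Chaudhari (1996-09-21) before Salazar (1996-02-22) before Fontaine (1995-02-02).
Full order: Adeyemi, Whitfield, Reyes, Chaudhari, Salazar, Fontaine, Baptiste, Moreau.

Adeyemi, Whitfield, Reyes, Chaudhari, Salazar, Fontaine, Baptiste, Moreau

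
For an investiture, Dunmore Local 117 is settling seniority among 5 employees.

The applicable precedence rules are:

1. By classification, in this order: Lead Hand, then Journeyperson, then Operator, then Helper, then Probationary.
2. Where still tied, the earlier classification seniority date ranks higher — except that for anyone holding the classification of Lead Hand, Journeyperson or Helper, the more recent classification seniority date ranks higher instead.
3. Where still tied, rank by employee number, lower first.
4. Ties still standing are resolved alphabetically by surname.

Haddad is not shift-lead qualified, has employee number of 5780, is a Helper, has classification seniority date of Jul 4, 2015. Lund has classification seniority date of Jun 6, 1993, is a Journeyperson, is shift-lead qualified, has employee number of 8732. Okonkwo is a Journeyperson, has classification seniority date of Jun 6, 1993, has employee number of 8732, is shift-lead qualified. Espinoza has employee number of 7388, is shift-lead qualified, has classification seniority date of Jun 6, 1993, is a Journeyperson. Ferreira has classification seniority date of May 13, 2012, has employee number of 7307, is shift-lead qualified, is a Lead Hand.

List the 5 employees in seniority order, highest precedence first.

Ferreira, Espinoza, Lund, Okonkwo, Haddad

By classification: Ferreira (Lead Hand); then Espinoza, Lund and Okonkwo (Journeyperson); then Haddad (Helper).
Espinoza, Lund and Okonkwo all have classification seniority date Jun 6, 1993, so the next rule applies.
Among Espinoza, Lund and Okonkwo, by employee number (lower first): Espinoza (7388) before Lund and Okonkwo (8732).
Among Lund and Okonkwo, alphabetically by surname: Lund before Okonkwo.
Full order: Ferreira, Espinoza, Lund, Okonkwo, Haddad.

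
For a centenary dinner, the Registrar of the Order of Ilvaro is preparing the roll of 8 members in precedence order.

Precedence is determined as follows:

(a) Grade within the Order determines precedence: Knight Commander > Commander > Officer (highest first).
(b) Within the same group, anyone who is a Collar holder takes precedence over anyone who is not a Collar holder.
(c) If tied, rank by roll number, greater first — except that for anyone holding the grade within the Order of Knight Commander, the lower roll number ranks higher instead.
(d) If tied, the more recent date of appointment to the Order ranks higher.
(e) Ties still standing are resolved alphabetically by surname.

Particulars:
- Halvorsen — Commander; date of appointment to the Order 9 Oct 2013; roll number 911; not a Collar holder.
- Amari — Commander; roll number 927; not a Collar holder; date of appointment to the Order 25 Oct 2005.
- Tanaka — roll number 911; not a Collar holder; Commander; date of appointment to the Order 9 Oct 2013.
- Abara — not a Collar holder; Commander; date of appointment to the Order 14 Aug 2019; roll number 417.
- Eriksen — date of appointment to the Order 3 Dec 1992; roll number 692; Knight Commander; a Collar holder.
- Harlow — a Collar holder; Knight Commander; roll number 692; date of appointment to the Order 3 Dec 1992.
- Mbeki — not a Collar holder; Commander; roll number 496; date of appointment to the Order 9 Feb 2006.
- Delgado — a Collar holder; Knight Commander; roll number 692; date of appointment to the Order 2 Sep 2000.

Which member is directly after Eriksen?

By grade within the Order: Delgado, Eriksen and Harlow (Knight Commander); then Amari, Halvorsen, Tanaka, Mbeki and Abara (Commander).
Delgado, Eriksen and Harlow are each a Collar holder, so the next rule applies.
Delgado, Eriksen and Harlow all have roll number 692, so the next rule applies.
Among Delgado, Eriksen and Harlow, by date of appointment to the Order (later first): Delgado (2 Sep 2000) before Eriksen and Harlow (3 Dec 1992).
Among Eriksen and Harlow, alphabetically by surname: Eriksen before Harlow.
Amari, Halvorsen, Tanaka, Mbeki and Abara are each not a Collar holder, so the next rule applies.
Among Amari, Halvorsen, Tanaka, Mbeki and Abara, by roll number (higher first): Amari (927) before Halvorsen and Tanaka (911) before Mbeki (496) before Abara (417).
Halvorsen and Tanaka both have date of appointment to the Order 9 Oct 2013, so the next rule applies.
Among Halvorsen and Tanaka, alphabetically by surname: Halvorsen before Tanaka.
Order: Delgado, Eriksen, Harlow, Amari, Halvorsen, Tanaka, Mbeki, Abara.

Harlow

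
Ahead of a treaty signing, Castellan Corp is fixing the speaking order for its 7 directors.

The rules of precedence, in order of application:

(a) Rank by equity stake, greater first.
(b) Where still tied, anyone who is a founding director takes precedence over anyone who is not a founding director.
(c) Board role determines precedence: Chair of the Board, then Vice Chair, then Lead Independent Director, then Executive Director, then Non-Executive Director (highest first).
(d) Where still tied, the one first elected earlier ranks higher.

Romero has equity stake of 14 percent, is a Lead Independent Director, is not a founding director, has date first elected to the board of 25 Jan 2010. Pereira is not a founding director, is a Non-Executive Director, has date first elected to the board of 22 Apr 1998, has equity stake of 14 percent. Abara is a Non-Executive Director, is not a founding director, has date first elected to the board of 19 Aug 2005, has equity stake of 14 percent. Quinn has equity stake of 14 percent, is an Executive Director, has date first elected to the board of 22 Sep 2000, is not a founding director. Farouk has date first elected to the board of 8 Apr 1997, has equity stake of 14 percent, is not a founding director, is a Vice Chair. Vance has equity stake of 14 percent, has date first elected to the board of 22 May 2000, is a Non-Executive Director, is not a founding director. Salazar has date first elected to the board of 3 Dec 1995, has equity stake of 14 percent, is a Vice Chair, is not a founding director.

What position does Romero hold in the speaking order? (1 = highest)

3

By equity stake (higher first): Salazar, Farouk, Romero, Quinn, Pereira, Vance and Abara (each 14 percent).
Salazar, Farouk, Romero, Quinn, Pereira, Vance and Abara are each not a founding director, so the next rule applies.
Among Salazar, Farouk, Romero, Quinn, Pereira, Vance and Abara, by board role: Salazar and Farouk (Vice Chair) before Romero (Lead Independent Director) before Quinn (Executive Director) before Pereira, Vance and Abara (Non-Executive Director).
Among Salazar and Farouk, by date first elected to the board (earlier first): Salazar (3 Dec 1995) before Farouk (8 Apr 1997).
Among Pereira, Vance and Abara, by date first elected to the board (earlier first): Pereira (22 Apr 1998) before Vance (22 May 2000) before Abara (19 Aug 2005).
Order: Salazar, Farouk, Romero, Quinn, Pereira, Vance, Abara. So position 3.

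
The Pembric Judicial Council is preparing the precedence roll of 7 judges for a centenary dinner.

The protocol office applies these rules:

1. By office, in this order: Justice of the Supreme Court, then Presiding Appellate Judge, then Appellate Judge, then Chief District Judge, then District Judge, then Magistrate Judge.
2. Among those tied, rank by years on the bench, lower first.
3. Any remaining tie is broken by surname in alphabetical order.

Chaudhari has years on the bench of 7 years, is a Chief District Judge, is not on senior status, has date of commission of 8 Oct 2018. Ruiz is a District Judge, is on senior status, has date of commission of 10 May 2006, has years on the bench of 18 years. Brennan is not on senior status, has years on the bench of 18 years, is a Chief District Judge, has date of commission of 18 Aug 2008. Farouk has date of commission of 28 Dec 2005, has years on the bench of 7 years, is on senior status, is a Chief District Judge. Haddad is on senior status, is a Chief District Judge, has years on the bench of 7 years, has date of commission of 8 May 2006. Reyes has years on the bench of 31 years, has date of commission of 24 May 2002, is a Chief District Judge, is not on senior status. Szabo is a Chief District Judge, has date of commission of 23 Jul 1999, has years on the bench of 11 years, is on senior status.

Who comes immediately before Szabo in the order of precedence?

Haddad

By office: Chaudhari, Farouk, Haddad, Szabo, Brennan and Reyes (Chief District Judge); then Ruiz (District Judge).
Among Chaudhari, Farouk, Haddad, Szabo, Brennan and Reyes, by years on the bench (lower first): Chaudhari, Farouk and Haddad (7 years) before Szabo (11 years) before Brennan (18 years) before Reyes (31 years).
Among Chaudhari, Farouk and Haddad, alphabetically by surname: Chaudhari before Farouk before Haddad.
Order: Chaudhari, Farouk, Haddad, Szabo, Brennan, Reyes, Ruiz.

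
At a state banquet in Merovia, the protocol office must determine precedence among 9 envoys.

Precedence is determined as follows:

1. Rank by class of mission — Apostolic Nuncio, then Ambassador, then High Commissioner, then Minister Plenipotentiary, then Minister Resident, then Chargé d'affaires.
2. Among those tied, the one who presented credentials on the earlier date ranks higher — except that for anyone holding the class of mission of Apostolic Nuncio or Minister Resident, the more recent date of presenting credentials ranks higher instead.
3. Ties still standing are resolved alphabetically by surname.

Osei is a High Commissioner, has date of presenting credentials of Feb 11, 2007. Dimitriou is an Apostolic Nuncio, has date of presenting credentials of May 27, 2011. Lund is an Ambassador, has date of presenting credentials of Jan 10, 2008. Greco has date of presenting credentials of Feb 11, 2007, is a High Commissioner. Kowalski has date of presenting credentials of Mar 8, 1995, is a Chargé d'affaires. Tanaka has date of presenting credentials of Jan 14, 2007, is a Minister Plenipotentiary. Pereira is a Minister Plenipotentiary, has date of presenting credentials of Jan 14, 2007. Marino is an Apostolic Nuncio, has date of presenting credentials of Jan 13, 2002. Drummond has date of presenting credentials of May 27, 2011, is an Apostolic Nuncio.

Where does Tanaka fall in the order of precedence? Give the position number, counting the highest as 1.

By class of mission: Dimitriou, Drummond and Marino (Apostolic Nuncio); then Lund (Ambassador); then Greco and Osei (High Commissioner); then Pereira and Tanaka (Minister Plenipotentiary); then Kowalski (Chargé d'affaires).
Among Dimitriou, Drummond and Marino, by date of presenting credentials (later first) (reversed rule for this group): Dimitriou and Drummond (May 27, 2011) before Marino (Jan 13, 2002).
Among Dimitriou and Drummond, alphabetically by surname: Dimitriou before Drummond.
Greco and Osei both have date of presenting credentials Feb 11, 2007, so the next rule applies.
Among Greco and Osei, alphabetically by surname: Greco before Osei.
Pereira and Tanaka both have date of presenting credentials Jan 14, 2007, so the next rule applies.
Among Pereira and Tanaka, alphabetically by surname: Pereira before Tanaka.
Order: Dimitriou, Drummond, Marino, Lund, Greco, Osei, Pereira, Tanaka, Kowalski. So position 8.

8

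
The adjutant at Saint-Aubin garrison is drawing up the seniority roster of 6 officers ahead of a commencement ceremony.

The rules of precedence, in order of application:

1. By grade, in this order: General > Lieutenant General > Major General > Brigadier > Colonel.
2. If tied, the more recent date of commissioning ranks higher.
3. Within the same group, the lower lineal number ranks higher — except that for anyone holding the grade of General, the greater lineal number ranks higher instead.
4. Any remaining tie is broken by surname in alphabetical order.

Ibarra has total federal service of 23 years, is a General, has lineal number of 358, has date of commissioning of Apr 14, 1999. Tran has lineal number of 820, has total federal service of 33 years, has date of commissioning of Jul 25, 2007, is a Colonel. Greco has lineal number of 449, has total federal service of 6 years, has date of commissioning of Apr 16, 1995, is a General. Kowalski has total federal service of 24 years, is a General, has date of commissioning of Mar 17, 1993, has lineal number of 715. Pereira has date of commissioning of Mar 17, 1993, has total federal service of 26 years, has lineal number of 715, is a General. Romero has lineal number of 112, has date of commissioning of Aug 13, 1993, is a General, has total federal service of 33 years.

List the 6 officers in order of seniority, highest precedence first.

Ibarra, Greco, Romero, Kowalski, Pereira, Tran

By grade: Ibarra, Greco, Romero, Kowalski and Pereira (General); then Tran (Colonel).
Among Ibarra, Greco, Romero, Kowalski and Pereira, by date of commissioning (later first): Ibarra (Apr 14, 1999) before Greco (Apr 16, 1995) before Romero (Aug 13, 1993) before Kowalski and Pereira (Mar 17, 1993).
Kowalski and Pereira both have lineal number 715, so the next rule applies.
Among Kowalski and Pereira, alphabetically by surname: Kowalski before Pereira.
Full order: Ibarra, Greco, Romero, Kowalski, Pereira, Tran.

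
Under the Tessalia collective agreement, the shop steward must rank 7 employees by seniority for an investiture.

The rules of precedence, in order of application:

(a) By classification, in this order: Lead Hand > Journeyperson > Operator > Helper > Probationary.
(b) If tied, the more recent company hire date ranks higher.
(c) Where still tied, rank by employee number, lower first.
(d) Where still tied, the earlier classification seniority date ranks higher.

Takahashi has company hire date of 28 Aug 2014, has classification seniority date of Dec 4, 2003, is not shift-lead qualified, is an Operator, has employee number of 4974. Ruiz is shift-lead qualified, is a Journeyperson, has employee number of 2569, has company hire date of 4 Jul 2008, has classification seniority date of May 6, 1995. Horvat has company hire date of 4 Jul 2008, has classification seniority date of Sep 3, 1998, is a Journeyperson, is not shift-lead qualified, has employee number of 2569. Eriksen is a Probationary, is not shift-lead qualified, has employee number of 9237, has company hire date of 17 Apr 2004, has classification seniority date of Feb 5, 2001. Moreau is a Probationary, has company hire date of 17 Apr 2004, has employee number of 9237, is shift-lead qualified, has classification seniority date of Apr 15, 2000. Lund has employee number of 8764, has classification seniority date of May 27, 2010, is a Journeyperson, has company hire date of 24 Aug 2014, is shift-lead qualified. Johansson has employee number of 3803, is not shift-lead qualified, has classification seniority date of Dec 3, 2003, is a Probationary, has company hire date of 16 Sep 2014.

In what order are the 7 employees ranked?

By classification: Lund, Ruiz and Horvat (Journeyperson); then Takahashi (Operator); then Johansson, Moreau and Eriksen (Probationary).
Among Lund, Ruiz and Horvat, by company hire date (later first): Lund (24 Aug 2014) before Ruiz and Horvat (4 Jul 2008).
Ruiz and Horvat both have employee number 2569, so the next rule applies.
Among Ruiz and Horvat, by classification seniority date (earlier first): Ruiz (May 6, 1995) before Horvat (Sep 3, 1998).
Among Johansson, Moreau and Eriksen, by company hire date (later first): Johansson (16 Sep 2014) before Moreau and Eriksen (17 Apr 2004).
Moreau and Eriksen both have employee number 9237, so the next rule applies.
Among Moreau and Eriksen, by classification seniority date (earlier first): Moreau (Apr 15, 2000) before Eriksen (Feb 5, 2001).
Full order: Lund, Ruiz, Horvat, Takahashi, Johansson, Moreau, Eriksen.

Lund, Ruiz, Horvat, Takahashi, Johansson, Moreau, Eriksen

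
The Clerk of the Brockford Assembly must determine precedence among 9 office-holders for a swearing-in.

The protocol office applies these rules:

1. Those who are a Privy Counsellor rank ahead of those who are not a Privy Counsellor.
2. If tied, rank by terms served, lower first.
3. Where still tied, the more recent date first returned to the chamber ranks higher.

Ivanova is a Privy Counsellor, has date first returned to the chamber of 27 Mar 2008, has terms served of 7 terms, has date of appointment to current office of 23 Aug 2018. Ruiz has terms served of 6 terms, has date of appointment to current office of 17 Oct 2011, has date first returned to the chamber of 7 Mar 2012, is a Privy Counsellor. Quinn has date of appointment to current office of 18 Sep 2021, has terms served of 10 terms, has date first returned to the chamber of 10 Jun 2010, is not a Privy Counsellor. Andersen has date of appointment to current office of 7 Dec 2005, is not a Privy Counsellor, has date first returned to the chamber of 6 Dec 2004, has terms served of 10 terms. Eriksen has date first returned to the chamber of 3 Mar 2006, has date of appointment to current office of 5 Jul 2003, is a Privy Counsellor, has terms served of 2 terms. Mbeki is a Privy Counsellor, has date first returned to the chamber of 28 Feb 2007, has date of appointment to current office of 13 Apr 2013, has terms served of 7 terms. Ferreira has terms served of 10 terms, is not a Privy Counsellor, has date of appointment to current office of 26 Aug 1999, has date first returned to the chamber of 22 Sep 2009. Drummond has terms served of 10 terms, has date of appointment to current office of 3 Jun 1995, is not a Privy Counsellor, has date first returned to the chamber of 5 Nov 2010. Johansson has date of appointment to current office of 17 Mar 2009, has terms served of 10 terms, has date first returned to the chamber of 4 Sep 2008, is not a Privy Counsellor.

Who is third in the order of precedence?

By the first rule: Eriksen, Ruiz, Ivanova and Mbeki (each a Privy Counsellor); then Drummond, Quinn, Ferreira, Johansson and Andersen (each not a Privy Counsellor).
Among Eriksen, Ruiz, Ivanova and Mbeki, by terms served (lower first): Eriksen (2 terms) before Ruiz (6 terms) before Ivanova and Mbeki (7 terms).
Among Ivanova and Mbeki, by date first returned to the chamber (later first): Ivanova (27 Mar 2008) before Mbeki (28 Feb 2007).
Drummond, Quinn, Ferreira, Johansson and Andersen all have terms served 10 terms, so the next rule applies.
Among Drummond, Quinn, Ferreira, Johansson and Andersen, by date first returned to the chamber (later first): Drummond (5 Nov 2010) before Quinn (10 Jun 2010) before Ferreira (22 Sep 2009) before Johansson (4 Sep 2008) before Andersen (6 Dec 2004).
Order: Eriksen, Ruiz, Ivanova, Mbeki, Drummond, Quinn, Ferreira, Johansson, Andersen.

Ivanova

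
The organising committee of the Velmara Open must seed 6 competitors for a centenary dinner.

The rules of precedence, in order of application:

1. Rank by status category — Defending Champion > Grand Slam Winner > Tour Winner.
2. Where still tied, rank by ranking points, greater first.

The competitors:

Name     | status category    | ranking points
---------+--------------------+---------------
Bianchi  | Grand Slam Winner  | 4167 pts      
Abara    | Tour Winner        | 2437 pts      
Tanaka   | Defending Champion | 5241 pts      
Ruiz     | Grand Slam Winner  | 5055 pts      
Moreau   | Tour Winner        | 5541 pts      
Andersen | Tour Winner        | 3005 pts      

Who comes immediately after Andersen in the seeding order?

By status category: Tanaka (Defending Champion); then Ruiz and Bianchi (Grand Slam Winner); then Moreau, Andersen and Abara (Tour Winner).
Among Ruiz and Bianchi, by ranking points (higher first): Ruiz (5055 pts) before Bianchi (4167 pts).
Among Moreau, Andersen and Abara, by ranking points (higher first): Moreau (5541 pts) before Andersen (3005 pts) before Abara (2437 pts).
Order: Tanaka, Ruiz, Bianchi, Moreau, Andersen, Abara.

Abara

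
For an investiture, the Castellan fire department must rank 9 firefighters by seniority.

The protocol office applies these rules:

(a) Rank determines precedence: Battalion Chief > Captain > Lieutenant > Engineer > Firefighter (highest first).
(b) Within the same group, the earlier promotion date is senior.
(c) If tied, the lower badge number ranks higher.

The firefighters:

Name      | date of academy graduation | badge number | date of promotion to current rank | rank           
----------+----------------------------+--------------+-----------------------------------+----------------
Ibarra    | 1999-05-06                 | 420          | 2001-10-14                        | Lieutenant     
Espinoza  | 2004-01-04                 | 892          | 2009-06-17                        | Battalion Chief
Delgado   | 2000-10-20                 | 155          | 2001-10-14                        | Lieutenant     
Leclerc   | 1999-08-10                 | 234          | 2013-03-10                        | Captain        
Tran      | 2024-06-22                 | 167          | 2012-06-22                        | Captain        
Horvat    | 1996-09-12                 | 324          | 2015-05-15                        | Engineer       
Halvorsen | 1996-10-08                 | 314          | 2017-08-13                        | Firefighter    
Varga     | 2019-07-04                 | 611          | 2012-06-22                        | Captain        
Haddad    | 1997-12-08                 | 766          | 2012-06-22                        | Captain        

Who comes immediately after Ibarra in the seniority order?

Horvat

By rank: Espinoza (Battalion Chief); then Tran, Varga, Haddad and Leclerc (Captain); then Delgado and Ibarra (Lieutenant); then Horvat (Engineer); then Halvorsen (Firefighter).
Among Tran, Varga, Haddad and Leclerc, by date of promotion to current rank (earlier first): Tran, Varga and Haddad (2012-06-22) before Leclerc (2013-03-10).
Among Tran, Varga and Haddad, by badge number (lower first): Tran (167) before Varga (611) before Haddad (766).
Delgado and Ibarra both have date of promotion to current rank 2001-10-14, so the next rule applies.
Among Delgado and Ibarra, by badge number (lower first): Delgado (155) before Ibarra (420).
Order: Espinoza, Tran, Varga, Haddad, Leclerc, Delgado, Ibarra, Horvat, Halvorsen.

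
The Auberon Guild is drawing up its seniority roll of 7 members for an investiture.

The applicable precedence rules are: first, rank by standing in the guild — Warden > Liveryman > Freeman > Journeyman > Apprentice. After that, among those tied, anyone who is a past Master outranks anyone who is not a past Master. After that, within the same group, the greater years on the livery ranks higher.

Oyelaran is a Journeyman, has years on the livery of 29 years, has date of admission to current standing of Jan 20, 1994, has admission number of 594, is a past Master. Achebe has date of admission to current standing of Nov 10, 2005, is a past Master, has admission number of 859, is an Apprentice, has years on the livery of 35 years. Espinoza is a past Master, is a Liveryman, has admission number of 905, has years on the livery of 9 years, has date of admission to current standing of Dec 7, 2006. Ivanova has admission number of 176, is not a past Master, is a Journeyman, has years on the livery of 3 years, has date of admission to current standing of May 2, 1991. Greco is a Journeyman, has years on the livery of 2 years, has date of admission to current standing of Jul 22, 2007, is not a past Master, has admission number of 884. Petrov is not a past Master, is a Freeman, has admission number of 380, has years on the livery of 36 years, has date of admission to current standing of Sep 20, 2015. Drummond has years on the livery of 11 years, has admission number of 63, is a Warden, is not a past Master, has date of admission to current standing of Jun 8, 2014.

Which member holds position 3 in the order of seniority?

Petrov

By standing in the guild: Drummond (Warden); then Espinoza (Liveryman); then Petrov (Freeman); then Oyelaran, Ivanova and Greco (Journeyman); then Achebe (Apprentice).
Among Oyelaran, Ivanova and Greco, a past Master before not a past Master: Oyelaran (a past Master) before Ivanova and Greco (not a past Master).
Among Ivanova and Greco, by years on the livery (higher first): Ivanova (3 years) before Greco (2 years).
Order: Drummond, Espinoza, Petrov, Oyelaran, Ivanova, Greco, Achebe.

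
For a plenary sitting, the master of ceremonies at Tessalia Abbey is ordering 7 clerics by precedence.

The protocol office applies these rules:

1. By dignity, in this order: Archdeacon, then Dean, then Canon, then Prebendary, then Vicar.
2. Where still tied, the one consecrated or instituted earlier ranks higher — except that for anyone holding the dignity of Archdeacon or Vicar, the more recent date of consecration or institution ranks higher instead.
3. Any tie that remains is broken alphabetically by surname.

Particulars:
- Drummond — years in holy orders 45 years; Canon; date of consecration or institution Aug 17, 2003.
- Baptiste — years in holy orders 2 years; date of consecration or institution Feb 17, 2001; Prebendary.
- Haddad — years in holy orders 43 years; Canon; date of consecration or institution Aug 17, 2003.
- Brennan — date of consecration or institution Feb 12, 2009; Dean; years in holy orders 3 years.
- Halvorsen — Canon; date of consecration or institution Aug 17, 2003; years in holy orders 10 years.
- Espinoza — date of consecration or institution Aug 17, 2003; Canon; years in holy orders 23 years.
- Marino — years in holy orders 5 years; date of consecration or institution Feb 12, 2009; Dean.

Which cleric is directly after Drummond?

Espinoza

By dignity: Brennan and Marino (Dean); then Drummond, Espinoza, Haddad and Halvorsen (Canon); then Baptiste (Prebendary).
Brennan and Marino both have date of consecration or institution Feb 12, 2009, so the next rule applies.
Among Brennan and Marino, alphabetically by surname: Brennan before Marino.
Drummond, Espinoza, Haddad and Halvorsen all have date of consecration or institution Aug 17, 2003, so the next rule applies.
Among Drummond, Espinoza, Haddad and Halvorsen, alphabetically by surname: Drummond before Espinoza before Haddad before Halvorsen.
Order: Brennan, Marino, Drummond, Espinoza, Haddad, Halvorsen, Baptiste.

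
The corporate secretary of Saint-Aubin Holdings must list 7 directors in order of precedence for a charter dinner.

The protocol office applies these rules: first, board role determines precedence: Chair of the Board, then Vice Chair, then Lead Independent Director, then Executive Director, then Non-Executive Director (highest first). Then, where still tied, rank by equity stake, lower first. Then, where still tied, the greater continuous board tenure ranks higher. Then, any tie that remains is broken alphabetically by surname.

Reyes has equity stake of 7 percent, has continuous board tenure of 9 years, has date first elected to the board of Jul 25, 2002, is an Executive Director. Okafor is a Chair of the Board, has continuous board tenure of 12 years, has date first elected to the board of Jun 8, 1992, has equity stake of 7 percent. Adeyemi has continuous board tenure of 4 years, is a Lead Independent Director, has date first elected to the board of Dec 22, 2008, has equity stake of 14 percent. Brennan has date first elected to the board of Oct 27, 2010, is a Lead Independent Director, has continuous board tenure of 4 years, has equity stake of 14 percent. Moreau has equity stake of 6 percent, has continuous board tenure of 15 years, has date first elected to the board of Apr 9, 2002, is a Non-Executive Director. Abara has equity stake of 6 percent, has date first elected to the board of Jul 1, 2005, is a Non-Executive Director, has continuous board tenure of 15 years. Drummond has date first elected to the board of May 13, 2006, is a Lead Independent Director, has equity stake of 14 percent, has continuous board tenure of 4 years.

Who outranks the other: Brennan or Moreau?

Brennan

By board role: Okafor (Chair of the Board); then Adeyemi, Brennan and Drummond (Lead Independent Director); then Reyes (Executive Director); then Abara and Moreau (Non-Executive Director).
Adeyemi, Brennan and Drummond all have equity stake 14 percent, so the next rule applies.
Adeyemi, Brennan and Drummond all have continuous board tenure 4 years, so the next rule applies.
Among Adeyemi, Brennan and Drummond, alphabetically by surname: Adeyemi before Brennan before Drummond.
Abara and Moreau both have equity stake 6 percent, so the next rule applies.
Abara and Moreau both have continuous board tenure 15 years, so the next rule applies.
Among Abara and Moreau, alphabetically by surname: Abara before Moreau.
So Brennan takes precedence.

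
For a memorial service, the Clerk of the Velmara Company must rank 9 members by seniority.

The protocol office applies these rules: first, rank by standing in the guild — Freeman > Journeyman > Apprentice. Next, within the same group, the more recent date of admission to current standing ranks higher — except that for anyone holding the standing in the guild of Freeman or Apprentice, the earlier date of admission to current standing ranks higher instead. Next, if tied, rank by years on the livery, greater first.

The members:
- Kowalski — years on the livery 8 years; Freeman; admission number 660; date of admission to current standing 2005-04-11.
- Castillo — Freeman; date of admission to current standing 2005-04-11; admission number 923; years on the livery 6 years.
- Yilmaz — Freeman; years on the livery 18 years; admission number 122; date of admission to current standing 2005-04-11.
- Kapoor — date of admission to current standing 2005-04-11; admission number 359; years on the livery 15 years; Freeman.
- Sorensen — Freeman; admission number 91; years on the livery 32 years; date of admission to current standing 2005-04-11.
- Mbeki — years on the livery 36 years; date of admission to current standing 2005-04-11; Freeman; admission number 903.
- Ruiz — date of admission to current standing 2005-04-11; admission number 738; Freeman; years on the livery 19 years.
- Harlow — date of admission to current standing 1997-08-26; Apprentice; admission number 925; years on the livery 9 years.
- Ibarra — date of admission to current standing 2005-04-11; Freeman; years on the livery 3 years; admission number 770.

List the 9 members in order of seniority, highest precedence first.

Mbeki, Sorensen, Ruiz, Yilmaz, Kapoor, Kowalski, Castillo, Ibarra, Harlow

By standing in the guild: Mbeki, Sorensen, Ruiz, Yilmaz, Kapoor, Kowalski, Castillo and Ibarra (Freeman); then Harlow (Apprentice).
Mbeki, Sorensen, Ruiz, Yilmaz, Kapoor, Kowalski, Castillo and Ibarra all have date of admission to current standing 2005-04-11, so the next rule applies.
Among Mbeki, Sorensen, Ruiz, Yilmaz, Kapoor, Kowalski, Castillo and Ibarra, by years on the livery (higher first): Mbeki (36 years) before Sorensen (32 years) before Ruiz (19 years) before Yilmaz (18 years) before Kapoor (15 years) before Kowalski (8 years) before Castillo (6 years) before Ibarra (3 years).
Full order: Mbeki, Sorensen, Ruiz, Yilmaz, Kapoor, Kowalski, Castillo, Ibarra, Harlow.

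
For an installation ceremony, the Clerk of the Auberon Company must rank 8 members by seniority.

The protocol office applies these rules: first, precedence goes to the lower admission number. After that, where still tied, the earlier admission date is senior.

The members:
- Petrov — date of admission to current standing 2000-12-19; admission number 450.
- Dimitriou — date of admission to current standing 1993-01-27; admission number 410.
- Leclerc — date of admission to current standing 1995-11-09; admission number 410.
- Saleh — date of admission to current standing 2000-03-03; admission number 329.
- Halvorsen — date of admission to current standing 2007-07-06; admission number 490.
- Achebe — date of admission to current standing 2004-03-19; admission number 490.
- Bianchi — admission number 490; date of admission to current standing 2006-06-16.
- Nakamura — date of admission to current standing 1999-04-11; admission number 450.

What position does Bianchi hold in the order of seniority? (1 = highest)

7

By admission number (lower first): Saleh (329); then Dimitriou and Leclerc (both 410); then Nakamura and Petrov (both 450); then Achebe, Bianchi and Halvorsen (each 490).
Among Dimitriou and Leclerc, by date of admission to current standing (earlier first): Dimitriou (1993-01-27) before Leclerc (1995-11-09).
Among Nakamura and Petrov, by date of admission to current standing (earlier first): Nakamura (1999-04-11) before Petrov (2000-12-19).
Among Achebe, Bianchi and Halvorsen, by date of admission to current standing (earlier first): Achebe (2004-03-19) before Bianchi (2006-06-16) before Halvorsen (2007-07-06).
Order: Saleh, Dimitriou, Leclerc, Nakamura, Petrov, Achebe, Bianchi, Halvorsen. So position 7.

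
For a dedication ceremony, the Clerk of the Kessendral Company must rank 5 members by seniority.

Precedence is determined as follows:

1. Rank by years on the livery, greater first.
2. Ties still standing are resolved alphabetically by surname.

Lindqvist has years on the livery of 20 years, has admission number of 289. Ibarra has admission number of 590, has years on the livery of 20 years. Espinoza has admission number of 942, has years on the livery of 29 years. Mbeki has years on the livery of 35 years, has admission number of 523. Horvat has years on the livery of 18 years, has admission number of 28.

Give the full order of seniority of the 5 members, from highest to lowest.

Mbeki, Espinoza, Ibarra, Lindqvist, Horvat

By years on the livery (higher first): Mbeki (35 years); then Espinoza (29 years); then Ibarra and Lindqvist (both 20 years); then Horvat (18 years).
Among Ibarra and Lindqvist, alphabetically by surname: Ibarra before Lindqvist.
Full order: Mbeki, Espinoza, Ibarra, Lindqvist, Horvat.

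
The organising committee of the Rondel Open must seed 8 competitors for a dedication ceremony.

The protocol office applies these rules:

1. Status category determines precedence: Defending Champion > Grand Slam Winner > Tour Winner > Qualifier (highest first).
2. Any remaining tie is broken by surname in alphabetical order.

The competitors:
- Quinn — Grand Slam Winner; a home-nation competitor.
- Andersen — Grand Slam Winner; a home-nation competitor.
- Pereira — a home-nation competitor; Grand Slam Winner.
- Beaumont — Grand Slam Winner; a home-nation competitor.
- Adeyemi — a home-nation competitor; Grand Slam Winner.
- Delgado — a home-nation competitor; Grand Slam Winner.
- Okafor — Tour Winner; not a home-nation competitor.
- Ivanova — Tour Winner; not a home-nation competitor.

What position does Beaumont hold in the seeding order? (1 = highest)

3

By status category: Adeyemi, Andersen, Beaumont, Delgado, Pereira and Quinn (Grand Slam Winner); then Ivanova and Okafor (Tour Winner).
Among Adeyemi, Andersen, Beaumont, Delgado, Pereira and Quinn, alphabetically by surname: Adeyemi before Andersen before Beaumont before Delgado before Pereira before Quinn.
Among Ivanova and Okafor, alphabetically by surname: Ivanova before Okafor.
Order: Adeyemi, Andersen, Beaumont, Delgado, Pereira, Quinn, Ivanova, Okafor. So position 3.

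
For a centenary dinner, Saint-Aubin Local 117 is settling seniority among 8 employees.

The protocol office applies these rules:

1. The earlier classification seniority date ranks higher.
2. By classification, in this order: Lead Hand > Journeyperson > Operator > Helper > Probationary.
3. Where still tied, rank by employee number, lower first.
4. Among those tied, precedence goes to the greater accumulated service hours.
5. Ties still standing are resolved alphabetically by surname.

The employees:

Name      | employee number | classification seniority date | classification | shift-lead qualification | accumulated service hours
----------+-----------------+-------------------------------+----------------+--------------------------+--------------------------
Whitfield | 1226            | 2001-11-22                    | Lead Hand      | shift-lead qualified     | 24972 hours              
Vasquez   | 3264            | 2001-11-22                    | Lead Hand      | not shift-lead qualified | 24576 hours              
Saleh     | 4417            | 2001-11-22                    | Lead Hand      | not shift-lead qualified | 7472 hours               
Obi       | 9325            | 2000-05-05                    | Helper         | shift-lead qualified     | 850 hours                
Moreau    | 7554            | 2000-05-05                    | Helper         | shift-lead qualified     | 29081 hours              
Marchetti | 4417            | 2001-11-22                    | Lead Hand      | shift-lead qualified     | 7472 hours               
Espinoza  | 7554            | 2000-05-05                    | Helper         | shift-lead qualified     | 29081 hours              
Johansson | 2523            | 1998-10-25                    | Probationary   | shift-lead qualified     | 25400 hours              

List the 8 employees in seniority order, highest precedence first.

Johansson, Espinoza, Moreau, Obi, Whitfield, Vasquez, Marchetti, Saleh

By classification seniority date (earlier first): Johansson (1998-10-25); then Espinoza, Moreau and Obi (each 2000-05-05); then Whitfield, Vasquez, Marchetti and Saleh (each 2001-11-22).
Espinoza, Moreau and Obi are each Helper, so the next rule applies.
Among Espinoza, Moreau and Obi, by employee number (lower first): Espinoza and Moreau (7554) before Obi (9325).
Espinoza and Moreau both have accumulated service hours 29081 hours, so the next rule applies.
Among Espinoza and Moreau, alphabetically by surname: Espinoza before Moreau.
Whitfield, Vasquez, Marchetti and Saleh are each Lead Hand, so the next rule applies.
Among Whitfield, Vasquez, Marchetti and Saleh, by employee number (lower first): Whitfield (1226) before Vasquez (3264) before Marchetti and Saleh (4417).
Marchetti and Saleh both have accumulated service hours 7472 hours, so the next rule applies.
Among Marchetti and Saleh, alphabetically by surname: Marchetti before Saleh.
Full order: Johansson, Espinoza, Moreau, Obi, Whitfield, Vasquez, Marchetti, Saleh.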